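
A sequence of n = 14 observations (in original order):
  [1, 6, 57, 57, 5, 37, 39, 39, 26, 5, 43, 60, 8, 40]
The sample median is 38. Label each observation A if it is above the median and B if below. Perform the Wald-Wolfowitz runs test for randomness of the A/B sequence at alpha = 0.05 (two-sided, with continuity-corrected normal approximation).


Step 1: Compute median = 38; label A = above, B = below.
Labels in order: BBAABBAABBAABA  (n_A = 7, n_B = 7)
Step 2: Count runs R = 8.
Step 3: Under H0 (random ordering), E[R] = 2*n_A*n_B/(n_A+n_B) + 1 = 2*7*7/14 + 1 = 8.0000.
        Var[R] = 2*n_A*n_B*(2*n_A*n_B - n_A - n_B) / ((n_A+n_B)^2 * (n_A+n_B-1)) = 8232/2548 = 3.2308.
        SD[R] = 1.7974.
Step 4: R = E[R], so z = 0 with no continuity correction.
Step 5: Two-sided p-value via normal approximation = 2*(1 - Phi(|z|)) = 1.000000.
Step 6: alpha = 0.05. fail to reject H0.

R = 8, z = 0.0000, p = 1.000000, fail to reject H0.


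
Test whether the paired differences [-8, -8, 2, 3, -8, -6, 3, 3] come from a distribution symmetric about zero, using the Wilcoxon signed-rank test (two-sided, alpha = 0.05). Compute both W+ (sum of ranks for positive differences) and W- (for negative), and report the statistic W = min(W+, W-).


Step 1: Drop any zero differences (none here) and take |d_i|.
|d| = [8, 8, 2, 3, 8, 6, 3, 3]
Step 2: Midrank |d_i| (ties get averaged ranks).
ranks: |8|->7, |8|->7, |2|->1, |3|->3, |8|->7, |6|->5, |3|->3, |3|->3
Step 3: Attach original signs; sum ranks with positive sign and with negative sign.
W+ = 1 + 3 + 3 + 3 = 10
W- = 7 + 7 + 7 + 5 = 26
(Check: W+ + W- = 36 should equal n(n+1)/2 = 36.)
Step 4: Test statistic W = min(W+, W-) = 10.
Step 5: Ties in |d|, so use the tie-corrected normal approximation.
        E[W] = n(n+1)/4 = 8*9/4 = 18.
        Tie groups: |d|=3 (t=3), |d|=8 (t=3); sum(t^3 - t) = 48.
        Var[W] = n(n+1)(2n+1)/24 - sum(t^3-t)/48 = 1224/24 - 48/48 = 50.
        z = (W - E[W]) / sqrt(Var[W]) = (10 - 18) / 7.0711 = -1.1314.
        Two-sided p = 2*Phi(z) = 0.257899.
Step 6: alpha = 0.05. fail to reject H0.

W+ = 10, W- = 26, W = min = 10, p = 0.257899, fail to reject H0.


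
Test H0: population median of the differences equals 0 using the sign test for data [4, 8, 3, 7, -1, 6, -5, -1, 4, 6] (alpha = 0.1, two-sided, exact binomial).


Step 1: Discard zero differences. Original n = 10; n_eff = number of nonzero differences = 10.
Nonzero differences (with sign): +4, +8, +3, +7, -1, +6, -5, -1, +4, +6
Step 2: Count signs: positive = 7, negative = 3.
Step 3: Under H0: P(positive) = 0.5, so the number of positives S ~ Bin(10, 0.5).
Step 4: Two-sided exact p-value = sum of Bin(10,0.5) probabilities at or below the observed probability = 0.343750.
Step 5: alpha = 0.1. fail to reject H0.

n_eff = 10, pos = 7, neg = 3, p = 0.343750, fail to reject H0.


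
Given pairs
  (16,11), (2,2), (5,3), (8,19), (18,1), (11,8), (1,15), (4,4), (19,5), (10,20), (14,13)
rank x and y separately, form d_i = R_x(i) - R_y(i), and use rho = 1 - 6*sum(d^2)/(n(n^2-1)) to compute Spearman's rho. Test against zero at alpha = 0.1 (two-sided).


Step 1: Rank x and y separately (midranks; no ties here).
rank(x): 16->9, 2->2, 5->4, 8->5, 18->10, 11->7, 1->1, 4->3, 19->11, 10->6, 14->8
rank(y): 11->7, 2->2, 3->3, 19->10, 1->1, 8->6, 15->9, 4->4, 5->5, 20->11, 13->8
Step 2: d_i = R_x(i) - R_y(i); compute d_i^2.
  (9-7)^2=4, (2-2)^2=0, (4-3)^2=1, (5-10)^2=25, (10-1)^2=81, (7-6)^2=1, (1-9)^2=64, (3-4)^2=1, (11-5)^2=36, (6-11)^2=25, (8-8)^2=0
sum(d^2) = 238.
Step 3: rho = 1 - 6*238 / (11*(11^2 - 1)) = 1 - 1428/1320 = -0.081818.
Step 4: Under H0, t = rho * sqrt((n-2)/(1-rho^2)) = -0.2463 ~ t(9).
Step 5: Two-sided p-value from the t-distribution with 9 df = 0.810990.
Step 6: alpha = 0.1. fail to reject H0.

rho = -0.0818, p = 0.810990, fail to reject H0 at alpha = 0.1.


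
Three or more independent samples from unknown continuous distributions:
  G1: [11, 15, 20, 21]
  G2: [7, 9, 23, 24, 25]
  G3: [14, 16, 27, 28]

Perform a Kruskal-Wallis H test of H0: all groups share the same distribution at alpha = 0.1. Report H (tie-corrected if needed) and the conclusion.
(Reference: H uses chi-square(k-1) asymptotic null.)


Step 1: Combine all N = 13 observations and assign midranks.
sorted (value, group, rank): (7,G2,1), (9,G2,2), (11,G1,3), (14,G3,4), (15,G1,5), (16,G3,6), (20,G1,7), (21,G1,8), (23,G2,9), (24,G2,10), (25,G2,11), (27,G3,12), (28,G3,13)
Step 2: Sum ranks within each group.
R_1 = 23 (n_1 = 4)
R_2 = 33 (n_2 = 5)
R_3 = 35 (n_3 = 4)
Step 3: H = 12/(N(N+1)) * sum(R_i^2/n_i) - 3(N+1)
     = 12/(13*14) * (23^2/4 + 33^2/5 + 35^2/4) - 3*14
     = 0.065934 * 656.3 - 42
     = 1.272527.
Step 4: No ties, so H is used without correction.
Step 5: Under H0, H ~ chi^2(2); p-value = 0.529266.
Step 6: alpha = 0.1. fail to reject H0.

H = 1.2725, df = 2, p = 0.529266, fail to reject H0.


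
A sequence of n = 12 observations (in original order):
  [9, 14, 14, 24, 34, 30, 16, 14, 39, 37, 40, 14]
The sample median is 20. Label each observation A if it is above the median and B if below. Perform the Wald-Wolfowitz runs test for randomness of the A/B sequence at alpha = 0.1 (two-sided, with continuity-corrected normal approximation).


Step 1: Compute median = 20; label A = above, B = below.
Labels in order: BBBAAABBAAAB  (n_A = 6, n_B = 6)
Step 2: Count runs R = 5.
Step 3: Under H0 (random ordering), E[R] = 2*n_A*n_B/(n_A+n_B) + 1 = 2*6*6/12 + 1 = 7.0000.
        Var[R] = 2*n_A*n_B*(2*n_A*n_B - n_A - n_B) / ((n_A+n_B)^2 * (n_A+n_B-1)) = 4320/1584 = 2.7273.
        SD[R] = 1.6514.
Step 4: Continuity-corrected z = (R + 0.5 - E[R]) / SD[R] = (5 + 0.5 - 7.0000) / 1.6514 = -0.9083.
Step 5: Two-sided p-value via normal approximation = 2*(1 - Phi(|z|)) = 0.363722.
Step 6: alpha = 0.1. fail to reject H0.

R = 5, z = -0.9083, p = 0.363722, fail to reject H0.


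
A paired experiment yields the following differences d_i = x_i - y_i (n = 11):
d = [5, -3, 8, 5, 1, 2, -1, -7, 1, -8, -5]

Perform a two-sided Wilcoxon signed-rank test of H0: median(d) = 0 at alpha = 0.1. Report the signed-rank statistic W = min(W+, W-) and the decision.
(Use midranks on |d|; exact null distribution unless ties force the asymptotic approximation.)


Step 1: Drop any zero differences (none here) and take |d_i|.
|d| = [5, 3, 8, 5, 1, 2, 1, 7, 1, 8, 5]
Step 2: Midrank |d_i| (ties get averaged ranks).
ranks: |5|->7, |3|->5, |8|->10.5, |5|->7, |1|->2, |2|->4, |1|->2, |7|->9, |1|->2, |8|->10.5, |5|->7
Step 3: Attach original signs; sum ranks with positive sign and with negative sign.
W+ = 7 + 10.5 + 7 + 2 + 4 + 2 = 32.5
W- = 5 + 2 + 9 + 10.5 + 7 = 33.5
(Check: W+ + W- = 66 should equal n(n+1)/2 = 66.)
Step 4: Test statistic W = min(W+, W-) = 32.5.
Step 5: Ties in |d|, so use the tie-corrected normal approximation.
        E[W] = n(n+1)/4 = 11*12/4 = 33.
        Tie groups: |d|=1 (t=3), |d|=5 (t=3), |d|=8 (t=2); sum(t^3 - t) = 54.
        Var[W] = n(n+1)(2n+1)/24 - sum(t^3-t)/48 = 3036/24 - 54/48 = 125.375.
        z = (W - E[W]) / sqrt(Var[W]) = (32.5 - 33) / 11.1971 = -0.0447.
        Two-sided p = 2*Phi(z) = 0.964383.
Step 6: alpha = 0.1. fail to reject H0.

W+ = 32.5, W- = 33.5, W = min = 32.5, p = 0.964383, fail to reject H0.


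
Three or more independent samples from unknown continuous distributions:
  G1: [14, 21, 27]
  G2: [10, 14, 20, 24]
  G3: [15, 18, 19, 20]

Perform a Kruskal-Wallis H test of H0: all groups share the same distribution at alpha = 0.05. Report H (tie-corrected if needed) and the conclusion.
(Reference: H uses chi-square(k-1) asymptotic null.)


Step 1: Combine all N = 11 observations and assign midranks.
sorted (value, group, rank): (10,G2,1), (14,G1,2.5), (14,G2,2.5), (15,G3,4), (18,G3,5), (19,G3,6), (20,G2,7.5), (20,G3,7.5), (21,G1,9), (24,G2,10), (27,G1,11)
Step 2: Sum ranks within each group.
R_1 = 22.5 (n_1 = 3)
R_2 = 21 (n_2 = 4)
R_3 = 22.5 (n_3 = 4)
Step 3: H = 12/(N(N+1)) * sum(R_i^2/n_i) - 3(N+1)
     = 12/(11*12) * (22.5^2/3 + 21^2/4 + 22.5^2/4) - 3*12
     = 0.090909 * 405.562 - 36
     = 0.869318.
Step 4: Ties present; correction factor C = 1 - 12/(11^3 - 11) = 0.990909. Corrected H = 0.869318 / 0.990909 = 0.877294.
Step 5: Under H0, H ~ chi^2(2); p-value = 0.644909.
Step 6: alpha = 0.05. fail to reject H0.

H = 0.8773, df = 2, p = 0.644909, fail to reject H0.


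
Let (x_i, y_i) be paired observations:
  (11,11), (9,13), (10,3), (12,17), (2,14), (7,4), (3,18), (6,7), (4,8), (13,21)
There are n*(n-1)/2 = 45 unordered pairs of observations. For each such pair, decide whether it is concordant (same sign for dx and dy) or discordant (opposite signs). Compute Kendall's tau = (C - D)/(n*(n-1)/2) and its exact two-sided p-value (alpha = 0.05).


Step 1: Enumerate the 45 unordered pairs (i,j) with i<j and classify each by sign(x_j-x_i) * sign(y_j-y_i).
  (1,2):dx=-2,dy=+2->D; (1,3):dx=-1,dy=-8->C; (1,4):dx=+1,dy=+6->C; (1,5):dx=-9,dy=+3->D
  (1,6):dx=-4,dy=-7->C; (1,7):dx=-8,dy=+7->D; (1,8):dx=-5,dy=-4->C; (1,9):dx=-7,dy=-3->C
  (1,10):dx=+2,dy=+10->C; (2,3):dx=+1,dy=-10->D; (2,4):dx=+3,dy=+4->C; (2,5):dx=-7,dy=+1->D
  (2,6):dx=-2,dy=-9->C; (2,7):dx=-6,dy=+5->D; (2,8):dx=-3,dy=-6->C; (2,9):dx=-5,dy=-5->C
  (2,10):dx=+4,dy=+8->C; (3,4):dx=+2,dy=+14->C; (3,5):dx=-8,dy=+11->D; (3,6):dx=-3,dy=+1->D
  (3,7):dx=-7,dy=+15->D; (3,8):dx=-4,dy=+4->D; (3,9):dx=-6,dy=+5->D; (3,10):dx=+3,dy=+18->C
  (4,5):dx=-10,dy=-3->C; (4,6):dx=-5,dy=-13->C; (4,7):dx=-9,dy=+1->D; (4,8):dx=-6,dy=-10->C
  (4,9):dx=-8,dy=-9->C; (4,10):dx=+1,dy=+4->C; (5,6):dx=+5,dy=-10->D; (5,7):dx=+1,dy=+4->C
  (5,8):dx=+4,dy=-7->D; (5,9):dx=+2,dy=-6->D; (5,10):dx=+11,dy=+7->C; (6,7):dx=-4,dy=+14->D
  (6,8):dx=-1,dy=+3->D; (6,9):dx=-3,dy=+4->D; (6,10):dx=+6,dy=+17->C; (7,8):dx=+3,dy=-11->D
  (7,9):dx=+1,dy=-10->D; (7,10):dx=+10,dy=+3->C; (8,9):dx=-2,dy=+1->D; (8,10):dx=+7,dy=+14->C
  (9,10):dx=+9,dy=+13->C
Step 2: C = 24, D = 21, total pairs = 45.
Step 3: tau = (C - D)/(n(n-1)/2) = (24 - 21)/45 = 0.066667.
Step 4: Exact two-sided p-value (enumerate n! = 3628800 permutations of y under H0): p = 0.861801.
Step 5: alpha = 0.05. fail to reject H0.

tau_b = 0.0667 (C=24, D=21), p = 0.861801, fail to reject H0.


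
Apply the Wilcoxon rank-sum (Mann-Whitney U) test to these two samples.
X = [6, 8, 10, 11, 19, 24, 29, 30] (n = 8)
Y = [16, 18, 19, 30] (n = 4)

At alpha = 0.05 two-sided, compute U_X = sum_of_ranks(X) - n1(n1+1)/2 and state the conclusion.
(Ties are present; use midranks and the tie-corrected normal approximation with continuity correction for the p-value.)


Step 1: Combine and sort all 12 observations; assign midranks.
sorted (value, group): (6,X), (8,X), (10,X), (11,X), (16,Y), (18,Y), (19,X), (19,Y), (24,X), (29,X), (30,X), (30,Y)
ranks: 6->1, 8->2, 10->3, 11->4, 16->5, 18->6, 19->7.5, 19->7.5, 24->9, 29->10, 30->11.5, 30->11.5
Step 2: Rank sum for X: R1 = 1 + 2 + 3 + 4 + 7.5 + 9 + 10 + 11.5 = 48.
Step 3: U_X = R1 - n1(n1+1)/2 = 48 - 8*9/2 = 48 - 36 = 12.
       U_Y = n1*n2 - U_X = 32 - 12 = 20.
Step 4: Ties are present, so use the tie-corrected normal approximation (with continuity correction) for the p-value.
Step 5: p-value = 0.550818; compare to alpha = 0.05. fail to reject H0.

U_X = 12, p = 0.550818, fail to reject H0 at alpha = 0.05.


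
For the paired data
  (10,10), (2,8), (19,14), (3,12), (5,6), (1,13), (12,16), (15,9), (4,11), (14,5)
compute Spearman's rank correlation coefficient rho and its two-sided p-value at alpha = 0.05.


Step 1: Rank x and y separately (midranks; no ties here).
rank(x): 10->6, 2->2, 19->10, 3->3, 5->5, 1->1, 12->7, 15->9, 4->4, 14->8
rank(y): 10->5, 8->3, 14->9, 12->7, 6->2, 13->8, 16->10, 9->4, 11->6, 5->1
Step 2: d_i = R_x(i) - R_y(i); compute d_i^2.
  (6-5)^2=1, (2-3)^2=1, (10-9)^2=1, (3-7)^2=16, (5-2)^2=9, (1-8)^2=49, (7-10)^2=9, (9-4)^2=25, (4-6)^2=4, (8-1)^2=49
sum(d^2) = 164.
Step 3: rho = 1 - 6*164 / (10*(10^2 - 1)) = 1 - 984/990 = 0.006061.
Step 4: Under H0, t = rho * sqrt((n-2)/(1-rho^2)) = 0.0171 ~ t(8).
Step 5: Two-sided p-value from the t-distribution with 8 df = 0.986743.
Step 6: alpha = 0.05. fail to reject H0.

rho = 0.0061, p = 0.986743, fail to reject H0 at alpha = 0.05.


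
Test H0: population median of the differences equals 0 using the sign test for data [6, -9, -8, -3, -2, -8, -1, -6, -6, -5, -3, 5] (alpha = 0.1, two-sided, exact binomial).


Step 1: Discard zero differences. Original n = 12; n_eff = number of nonzero differences = 12.
Nonzero differences (with sign): +6, -9, -8, -3, -2, -8, -1, -6, -6, -5, -3, +5
Step 2: Count signs: positive = 2, negative = 10.
Step 3: Under H0: P(positive) = 0.5, so the number of positives S ~ Bin(12, 0.5).
Step 4: Two-sided exact p-value = sum of Bin(12,0.5) probabilities at or below the observed probability = 0.038574.
Step 5: alpha = 0.1. reject H0.

n_eff = 12, pos = 2, neg = 10, p = 0.038574, reject H0.


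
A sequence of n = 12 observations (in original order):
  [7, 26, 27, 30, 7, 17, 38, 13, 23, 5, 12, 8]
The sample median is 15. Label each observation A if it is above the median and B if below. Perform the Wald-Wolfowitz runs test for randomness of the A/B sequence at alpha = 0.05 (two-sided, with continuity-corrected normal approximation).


Step 1: Compute median = 15; label A = above, B = below.
Labels in order: BAAABAABABBB  (n_A = 6, n_B = 6)
Step 2: Count runs R = 7.
Step 3: Under H0 (random ordering), E[R] = 2*n_A*n_B/(n_A+n_B) + 1 = 2*6*6/12 + 1 = 7.0000.
        Var[R] = 2*n_A*n_B*(2*n_A*n_B - n_A - n_B) / ((n_A+n_B)^2 * (n_A+n_B-1)) = 4320/1584 = 2.7273.
        SD[R] = 1.6514.
Step 4: R = E[R], so z = 0 with no continuity correction.
Step 5: Two-sided p-value via normal approximation = 2*(1 - Phi(|z|)) = 1.000000.
Step 6: alpha = 0.05. fail to reject H0.

R = 7, z = 0.0000, p = 1.000000, fail to reject H0.


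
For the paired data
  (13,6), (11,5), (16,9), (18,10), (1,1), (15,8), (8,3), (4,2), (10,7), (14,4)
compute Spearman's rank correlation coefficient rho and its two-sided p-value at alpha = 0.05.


Step 1: Rank x and y separately (midranks; no ties here).
rank(x): 13->6, 11->5, 16->9, 18->10, 1->1, 15->8, 8->3, 4->2, 10->4, 14->7
rank(y): 6->6, 5->5, 9->9, 10->10, 1->1, 8->8, 3->3, 2->2, 7->7, 4->4
Step 2: d_i = R_x(i) - R_y(i); compute d_i^2.
  (6-6)^2=0, (5-5)^2=0, (9-9)^2=0, (10-10)^2=0, (1-1)^2=0, (8-8)^2=0, (3-3)^2=0, (2-2)^2=0, (4-7)^2=9, (7-4)^2=9
sum(d^2) = 18.
Step 3: rho = 1 - 6*18 / (10*(10^2 - 1)) = 1 - 108/990 = 0.890909.
Step 4: Under H0, t = rho * sqrt((n-2)/(1-rho^2)) = 5.5482 ~ t(8).
Step 5: Two-sided p-value from the t-distribution with 8 df = 0.000542.
Step 6: alpha = 0.05. reject H0.

rho = 0.8909, p = 0.000542, reject H0 at alpha = 0.05.


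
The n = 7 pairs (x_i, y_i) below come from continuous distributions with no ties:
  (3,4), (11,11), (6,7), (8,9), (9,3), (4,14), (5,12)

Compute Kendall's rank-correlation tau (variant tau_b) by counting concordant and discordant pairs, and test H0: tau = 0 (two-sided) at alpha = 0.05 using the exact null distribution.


Step 1: Enumerate the 21 unordered pairs (i,j) with i<j and classify each by sign(x_j-x_i) * sign(y_j-y_i).
  (1,2):dx=+8,dy=+7->C; (1,3):dx=+3,dy=+3->C; (1,4):dx=+5,dy=+5->C; (1,5):dx=+6,dy=-1->D
  (1,6):dx=+1,dy=+10->C; (1,7):dx=+2,dy=+8->C; (2,3):dx=-5,dy=-4->C; (2,4):dx=-3,dy=-2->C
  (2,5):dx=-2,dy=-8->C; (2,6):dx=-7,dy=+3->D; (2,7):dx=-6,dy=+1->D; (3,4):dx=+2,dy=+2->C
  (3,5):dx=+3,dy=-4->D; (3,6):dx=-2,dy=+7->D; (3,7):dx=-1,dy=+5->D; (4,5):dx=+1,dy=-6->D
  (4,6):dx=-4,dy=+5->D; (4,7):dx=-3,dy=+3->D; (5,6):dx=-5,dy=+11->D; (5,7):dx=-4,dy=+9->D
  (6,7):dx=+1,dy=-2->D
Step 2: C = 9, D = 12, total pairs = 21.
Step 3: tau = (C - D)/(n(n-1)/2) = (9 - 12)/21 = -0.142857.
Step 4: Exact two-sided p-value (enumerate n! = 5040 permutations of y under H0): p = 0.772619.
Step 5: alpha = 0.05. fail to reject H0.

tau_b = -0.1429 (C=9, D=12), p = 0.772619, fail to reject H0.


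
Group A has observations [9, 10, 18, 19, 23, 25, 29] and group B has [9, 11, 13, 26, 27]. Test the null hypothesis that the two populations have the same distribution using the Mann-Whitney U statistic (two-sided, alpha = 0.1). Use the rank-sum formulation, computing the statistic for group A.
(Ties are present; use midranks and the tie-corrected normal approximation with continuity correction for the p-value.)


Step 1: Combine and sort all 12 observations; assign midranks.
sorted (value, group): (9,X), (9,Y), (10,X), (11,Y), (13,Y), (18,X), (19,X), (23,X), (25,X), (26,Y), (27,Y), (29,X)
ranks: 9->1.5, 9->1.5, 10->3, 11->4, 13->5, 18->6, 19->7, 23->8, 25->9, 26->10, 27->11, 29->12
Step 2: Rank sum for X: R1 = 1.5 + 3 + 6 + 7 + 8 + 9 + 12 = 46.5.
Step 3: U_X = R1 - n1(n1+1)/2 = 46.5 - 7*8/2 = 46.5 - 28 = 18.5.
       U_Y = n1*n2 - U_X = 35 - 18.5 = 16.5.
Step 4: Ties are present, so use the tie-corrected normal approximation (with continuity correction) for the p-value.
Step 5: p-value = 0.935170; compare to alpha = 0.1. fail to reject H0.

U_X = 18.5, p = 0.935170, fail to reject H0 at alpha = 0.1.


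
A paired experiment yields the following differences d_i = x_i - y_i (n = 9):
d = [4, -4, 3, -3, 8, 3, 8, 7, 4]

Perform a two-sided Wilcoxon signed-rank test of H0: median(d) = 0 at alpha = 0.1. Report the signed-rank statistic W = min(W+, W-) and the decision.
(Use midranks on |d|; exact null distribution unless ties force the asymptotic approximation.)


Step 1: Drop any zero differences (none here) and take |d_i|.
|d| = [4, 4, 3, 3, 8, 3, 8, 7, 4]
Step 2: Midrank |d_i| (ties get averaged ranks).
ranks: |4|->5, |4|->5, |3|->2, |3|->2, |8|->8.5, |3|->2, |8|->8.5, |7|->7, |4|->5
Step 3: Attach original signs; sum ranks with positive sign and with negative sign.
W+ = 5 + 2 + 8.5 + 2 + 8.5 + 7 + 5 = 38
W- = 5 + 2 = 7
(Check: W+ + W- = 45 should equal n(n+1)/2 = 45.)
Step 4: Test statistic W = min(W+, W-) = 7.
Step 5: Ties in |d|, so use the tie-corrected normal approximation.
        E[W] = n(n+1)/4 = 9*10/4 = 22.5.
        Tie groups: |d|=3 (t=3), |d|=4 (t=3), |d|=8 (t=2); sum(t^3 - t) = 54.
        Var[W] = n(n+1)(2n+1)/24 - sum(t^3-t)/48 = 1710/24 - 54/48 = 70.125.
        z = (W - E[W]) / sqrt(Var[W]) = (7 - 22.5) / 8.3741 = -1.8510.
        Two-sided p = 2*Phi(z) = 0.064176.
Step 6: alpha = 0.1. reject H0.

W+ = 38, W- = 7, W = min = 7, p = 0.064176, reject H0.


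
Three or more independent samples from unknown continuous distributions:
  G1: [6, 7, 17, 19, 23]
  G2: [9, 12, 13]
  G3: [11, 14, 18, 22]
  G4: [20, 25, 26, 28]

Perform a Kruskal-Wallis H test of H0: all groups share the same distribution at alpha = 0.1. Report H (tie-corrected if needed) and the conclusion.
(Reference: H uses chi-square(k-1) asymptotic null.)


Step 1: Combine all N = 16 observations and assign midranks.
sorted (value, group, rank): (6,G1,1), (7,G1,2), (9,G2,3), (11,G3,4), (12,G2,5), (13,G2,6), (14,G3,7), (17,G1,8), (18,G3,9), (19,G1,10), (20,G4,11), (22,G3,12), (23,G1,13), (25,G4,14), (26,G4,15), (28,G4,16)
Step 2: Sum ranks within each group.
R_1 = 34 (n_1 = 5)
R_2 = 14 (n_2 = 3)
R_3 = 32 (n_3 = 4)
R_4 = 56 (n_4 = 4)
Step 3: H = 12/(N(N+1)) * sum(R_i^2/n_i) - 3(N+1)
     = 12/(16*17) * (34^2/5 + 14^2/3 + 32^2/4 + 56^2/4) - 3*17
     = 0.044118 * 1336.53 - 51
     = 7.964706.
Step 4: No ties, so H is used without correction.
Step 5: Under H0, H ~ chi^2(3); p-value = 0.046747.
Step 6: alpha = 0.1. reject H0.

H = 7.9647, df = 3, p = 0.046747, reject H0.


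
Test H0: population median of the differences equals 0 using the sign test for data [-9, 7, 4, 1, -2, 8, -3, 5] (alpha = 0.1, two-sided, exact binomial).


Step 1: Discard zero differences. Original n = 8; n_eff = number of nonzero differences = 8.
Nonzero differences (with sign): -9, +7, +4, +1, -2, +8, -3, +5
Step 2: Count signs: positive = 5, negative = 3.
Step 3: Under H0: P(positive) = 0.5, so the number of positives S ~ Bin(8, 0.5).
Step 4: Two-sided exact p-value = sum of Bin(8,0.5) probabilities at or below the observed probability = 0.726562.
Step 5: alpha = 0.1. fail to reject H0.

n_eff = 8, pos = 5, neg = 3, p = 0.726562, fail to reject H0.


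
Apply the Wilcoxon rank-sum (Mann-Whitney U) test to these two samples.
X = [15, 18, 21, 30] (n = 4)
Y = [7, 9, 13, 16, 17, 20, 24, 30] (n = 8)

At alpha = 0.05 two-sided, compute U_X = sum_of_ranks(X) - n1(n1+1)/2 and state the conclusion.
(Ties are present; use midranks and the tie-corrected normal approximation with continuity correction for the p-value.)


Step 1: Combine and sort all 12 observations; assign midranks.
sorted (value, group): (7,Y), (9,Y), (13,Y), (15,X), (16,Y), (17,Y), (18,X), (20,Y), (21,X), (24,Y), (30,X), (30,Y)
ranks: 7->1, 9->2, 13->3, 15->4, 16->5, 17->6, 18->7, 20->8, 21->9, 24->10, 30->11.5, 30->11.5
Step 2: Rank sum for X: R1 = 4 + 7 + 9 + 11.5 = 31.5.
Step 3: U_X = R1 - n1(n1+1)/2 = 31.5 - 4*5/2 = 31.5 - 10 = 21.5.
       U_Y = n1*n2 - U_X = 32 - 21.5 = 10.5.
Step 4: Ties are present, so use the tie-corrected normal approximation (with continuity correction) for the p-value.
Step 5: p-value = 0.394938; compare to alpha = 0.05. fail to reject H0.

U_X = 21.5, p = 0.394938, fail to reject H0 at alpha = 0.05.


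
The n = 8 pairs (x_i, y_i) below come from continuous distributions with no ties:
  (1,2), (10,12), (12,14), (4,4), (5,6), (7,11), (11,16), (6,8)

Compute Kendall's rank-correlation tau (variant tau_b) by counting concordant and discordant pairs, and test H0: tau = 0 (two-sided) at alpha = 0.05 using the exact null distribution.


Step 1: Enumerate the 28 unordered pairs (i,j) with i<j and classify each by sign(x_j-x_i) * sign(y_j-y_i).
  (1,2):dx=+9,dy=+10->C; (1,3):dx=+11,dy=+12->C; (1,4):dx=+3,dy=+2->C; (1,5):dx=+4,dy=+4->C
  (1,6):dx=+6,dy=+9->C; (1,7):dx=+10,dy=+14->C; (1,8):dx=+5,dy=+6->C; (2,3):dx=+2,dy=+2->C
  (2,4):dx=-6,dy=-8->C; (2,5):dx=-5,dy=-6->C; (2,6):dx=-3,dy=-1->C; (2,7):dx=+1,dy=+4->C
  (2,8):dx=-4,dy=-4->C; (3,4):dx=-8,dy=-10->C; (3,5):dx=-7,dy=-8->C; (3,6):dx=-5,dy=-3->C
  (3,7):dx=-1,dy=+2->D; (3,8):dx=-6,dy=-6->C; (4,5):dx=+1,dy=+2->C; (4,6):dx=+3,dy=+7->C
  (4,7):dx=+7,dy=+12->C; (4,8):dx=+2,dy=+4->C; (5,6):dx=+2,dy=+5->C; (5,7):dx=+6,dy=+10->C
  (5,8):dx=+1,dy=+2->C; (6,7):dx=+4,dy=+5->C; (6,8):dx=-1,dy=-3->C; (7,8):dx=-5,dy=-8->C
Step 2: C = 27, D = 1, total pairs = 28.
Step 3: tau = (C - D)/(n(n-1)/2) = (27 - 1)/28 = 0.928571.
Step 4: Exact two-sided p-value (enumerate n! = 40320 permutations of y under H0): p = 0.000397.
Step 5: alpha = 0.05. reject H0.

tau_b = 0.9286 (C=27, D=1), p = 0.000397, reject H0.


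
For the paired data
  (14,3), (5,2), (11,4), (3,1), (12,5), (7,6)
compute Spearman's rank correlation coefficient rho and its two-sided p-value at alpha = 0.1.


Step 1: Rank x and y separately (midranks; no ties here).
rank(x): 14->6, 5->2, 11->4, 3->1, 12->5, 7->3
rank(y): 3->3, 2->2, 4->4, 1->1, 5->5, 6->6
Step 2: d_i = R_x(i) - R_y(i); compute d_i^2.
  (6-3)^2=9, (2-2)^2=0, (4-4)^2=0, (1-1)^2=0, (5-5)^2=0, (3-6)^2=9
sum(d^2) = 18.
Step 3: rho = 1 - 6*18 / (6*(6^2 - 1)) = 1 - 108/210 = 0.485714.
Step 4: Under H0, t = rho * sqrt((n-2)/(1-rho^2)) = 1.1113 ~ t(4).
Step 5: Two-sided p-value from the t-distribution with 4 df = 0.328723.
Step 6: alpha = 0.1. fail to reject H0.

rho = 0.4857, p = 0.328723, fail to reject H0 at alpha = 0.1.


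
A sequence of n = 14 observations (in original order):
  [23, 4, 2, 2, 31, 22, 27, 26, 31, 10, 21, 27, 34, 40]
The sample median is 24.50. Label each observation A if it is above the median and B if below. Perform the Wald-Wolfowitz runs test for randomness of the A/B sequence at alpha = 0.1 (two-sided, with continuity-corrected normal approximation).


Step 1: Compute median = 24.50; label A = above, B = below.
Labels in order: BBBBABAAABBAAA  (n_A = 7, n_B = 7)
Step 2: Count runs R = 6.
Step 3: Under H0 (random ordering), E[R] = 2*n_A*n_B/(n_A+n_B) + 1 = 2*7*7/14 + 1 = 8.0000.
        Var[R] = 2*n_A*n_B*(2*n_A*n_B - n_A - n_B) / ((n_A+n_B)^2 * (n_A+n_B-1)) = 8232/2548 = 3.2308.
        SD[R] = 1.7974.
Step 4: Continuity-corrected z = (R + 0.5 - E[R]) / SD[R] = (6 + 0.5 - 8.0000) / 1.7974 = -0.8345.
Step 5: Two-sided p-value via normal approximation = 2*(1 - Phi(|z|)) = 0.403986.
Step 6: alpha = 0.1. fail to reject H0.

R = 6, z = -0.8345, p = 0.403986, fail to reject H0.


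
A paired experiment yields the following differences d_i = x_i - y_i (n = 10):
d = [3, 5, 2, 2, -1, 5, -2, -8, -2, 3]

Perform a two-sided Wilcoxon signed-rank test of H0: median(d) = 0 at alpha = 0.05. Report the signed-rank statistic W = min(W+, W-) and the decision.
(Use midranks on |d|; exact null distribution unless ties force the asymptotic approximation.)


Step 1: Drop any zero differences (none here) and take |d_i|.
|d| = [3, 5, 2, 2, 1, 5, 2, 8, 2, 3]
Step 2: Midrank |d_i| (ties get averaged ranks).
ranks: |3|->6.5, |5|->8.5, |2|->3.5, |2|->3.5, |1|->1, |5|->8.5, |2|->3.5, |8|->10, |2|->3.5, |3|->6.5
Step 3: Attach original signs; sum ranks with positive sign and with negative sign.
W+ = 6.5 + 8.5 + 3.5 + 3.5 + 8.5 + 6.5 = 37
W- = 1 + 3.5 + 10 + 3.5 = 18
(Check: W+ + W- = 55 should equal n(n+1)/2 = 55.)
Step 4: Test statistic W = min(W+, W-) = 18.
Step 5: Ties in |d|, so use the tie-corrected normal approximation.
        E[W] = n(n+1)/4 = 10*11/4 = 27.5.
        Tie groups: |d|=2 (t=4), |d|=3 (t=2), |d|=5 (t=2); sum(t^3 - t) = 72.
        Var[W] = n(n+1)(2n+1)/24 - sum(t^3-t)/48 = 2310/24 - 72/48 = 94.75.
        z = (W - E[W]) / sqrt(Var[W]) = (18 - 27.5) / 9.7340 = -0.9760.
        Two-sided p = 2*Phi(z) = 0.329082.
Step 6: alpha = 0.05. fail to reject H0.

W+ = 37, W- = 18, W = min = 18, p = 0.329082, fail to reject H0.


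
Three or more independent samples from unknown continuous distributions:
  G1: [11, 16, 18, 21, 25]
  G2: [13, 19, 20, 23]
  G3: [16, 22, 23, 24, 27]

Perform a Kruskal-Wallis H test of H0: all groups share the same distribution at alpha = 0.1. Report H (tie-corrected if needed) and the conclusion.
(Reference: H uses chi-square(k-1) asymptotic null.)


Step 1: Combine all N = 14 observations and assign midranks.
sorted (value, group, rank): (11,G1,1), (13,G2,2), (16,G1,3.5), (16,G3,3.5), (18,G1,5), (19,G2,6), (20,G2,7), (21,G1,8), (22,G3,9), (23,G2,10.5), (23,G3,10.5), (24,G3,12), (25,G1,13), (27,G3,14)
Step 2: Sum ranks within each group.
R_1 = 30.5 (n_1 = 5)
R_2 = 25.5 (n_2 = 4)
R_3 = 49 (n_3 = 5)
Step 3: H = 12/(N(N+1)) * sum(R_i^2/n_i) - 3(N+1)
     = 12/(14*15) * (30.5^2/5 + 25.5^2/4 + 49^2/5) - 3*15
     = 0.057143 * 828.812 - 45
     = 2.360714.
Step 4: Ties present; correction factor C = 1 - 12/(14^3 - 14) = 0.995604. Corrected H = 2.360714 / 0.995604 = 2.371137.
Step 5: Under H0, H ~ chi^2(2); p-value = 0.305572.
Step 6: alpha = 0.1. fail to reject H0.

H = 2.3711, df = 2, p = 0.305572, fail to reject H0.


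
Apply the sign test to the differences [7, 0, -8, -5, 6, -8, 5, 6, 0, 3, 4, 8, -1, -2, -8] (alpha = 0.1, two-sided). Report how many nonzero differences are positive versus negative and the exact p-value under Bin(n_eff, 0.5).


Step 1: Discard zero differences. Original n = 15; n_eff = number of nonzero differences = 13.
Nonzero differences (with sign): +7, -8, -5, +6, -8, +5, +6, +3, +4, +8, -1, -2, -8
Step 2: Count signs: positive = 7, negative = 6.
Step 3: Under H0: P(positive) = 0.5, so the number of positives S ~ Bin(13, 0.5).
Step 4: Two-sided exact p-value = sum of Bin(13,0.5) probabilities at or below the observed probability = 1.000000.
Step 5: alpha = 0.1. fail to reject H0.

n_eff = 13, pos = 7, neg = 6, p = 1.000000, fail to reject H0.


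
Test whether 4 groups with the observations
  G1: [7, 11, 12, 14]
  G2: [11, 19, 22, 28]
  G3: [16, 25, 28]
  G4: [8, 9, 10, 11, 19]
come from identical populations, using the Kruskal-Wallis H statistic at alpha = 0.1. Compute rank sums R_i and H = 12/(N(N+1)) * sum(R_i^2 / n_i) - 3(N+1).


Step 1: Combine all N = 16 observations and assign midranks.
sorted (value, group, rank): (7,G1,1), (8,G4,2), (9,G4,3), (10,G4,4), (11,G1,6), (11,G2,6), (11,G4,6), (12,G1,8), (14,G1,9), (16,G3,10), (19,G2,11.5), (19,G4,11.5), (22,G2,13), (25,G3,14), (28,G2,15.5), (28,G3,15.5)
Step 2: Sum ranks within each group.
R_1 = 24 (n_1 = 4)
R_2 = 46 (n_2 = 4)
R_3 = 39.5 (n_3 = 3)
R_4 = 26.5 (n_4 = 5)
Step 3: H = 12/(N(N+1)) * sum(R_i^2/n_i) - 3(N+1)
     = 12/(16*17) * (24^2/4 + 46^2/4 + 39.5^2/3 + 26.5^2/5) - 3*17
     = 0.044118 * 1333.53 - 51
     = 7.832353.
Step 4: Ties present; correction factor C = 1 - 36/(16^3 - 16) = 0.991176. Corrected H = 7.832353 / 0.991176 = 7.902077.
Step 5: Under H0, H ~ chi^2(3); p-value = 0.048079.
Step 6: alpha = 0.1. reject H0.

H = 7.9021, df = 3, p = 0.048079, reject H0.


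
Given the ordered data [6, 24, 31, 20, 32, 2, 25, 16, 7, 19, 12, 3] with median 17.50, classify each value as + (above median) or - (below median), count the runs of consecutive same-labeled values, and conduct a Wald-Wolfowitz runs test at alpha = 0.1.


Step 1: Compute median = 17.50; label A = above, B = below.
Labels in order: BAAAABABBABB  (n_A = 6, n_B = 6)
Step 2: Count runs R = 7.
Step 3: Under H0 (random ordering), E[R] = 2*n_A*n_B/(n_A+n_B) + 1 = 2*6*6/12 + 1 = 7.0000.
        Var[R] = 2*n_A*n_B*(2*n_A*n_B - n_A - n_B) / ((n_A+n_B)^2 * (n_A+n_B-1)) = 4320/1584 = 2.7273.
        SD[R] = 1.6514.
Step 4: R = E[R], so z = 0 with no continuity correction.
Step 5: Two-sided p-value via normal approximation = 2*(1 - Phi(|z|)) = 1.000000.
Step 6: alpha = 0.1. fail to reject H0.

R = 7, z = 0.0000, p = 1.000000, fail to reject H0.


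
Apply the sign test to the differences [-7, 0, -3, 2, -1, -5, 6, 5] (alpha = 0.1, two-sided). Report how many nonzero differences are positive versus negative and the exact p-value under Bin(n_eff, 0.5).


Step 1: Discard zero differences. Original n = 8; n_eff = number of nonzero differences = 7.
Nonzero differences (with sign): -7, -3, +2, -1, -5, +6, +5
Step 2: Count signs: positive = 3, negative = 4.
Step 3: Under H0: P(positive) = 0.5, so the number of positives S ~ Bin(7, 0.5).
Step 4: Two-sided exact p-value = sum of Bin(7,0.5) probabilities at or below the observed probability = 1.000000.
Step 5: alpha = 0.1. fail to reject H0.

n_eff = 7, pos = 3, neg = 4, p = 1.000000, fail to reject H0.


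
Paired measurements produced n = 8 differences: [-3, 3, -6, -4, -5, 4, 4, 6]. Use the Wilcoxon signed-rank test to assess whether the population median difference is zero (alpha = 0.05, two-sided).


Step 1: Drop any zero differences (none here) and take |d_i|.
|d| = [3, 3, 6, 4, 5, 4, 4, 6]
Step 2: Midrank |d_i| (ties get averaged ranks).
ranks: |3|->1.5, |3|->1.5, |6|->7.5, |4|->4, |5|->6, |4|->4, |4|->4, |6|->7.5
Step 3: Attach original signs; sum ranks with positive sign and with negative sign.
W+ = 1.5 + 4 + 4 + 7.5 = 17
W- = 1.5 + 7.5 + 4 + 6 = 19
(Check: W+ + W- = 36 should equal n(n+1)/2 = 36.)
Step 4: Test statistic W = min(W+, W-) = 17.
Step 5: Ties in |d|, so use the tie-corrected normal approximation.
        E[W] = n(n+1)/4 = 8*9/4 = 18.
        Tie groups: |d|=3 (t=2), |d|=4 (t=3), |d|=6 (t=2); sum(t^3 - t) = 36.
        Var[W] = n(n+1)(2n+1)/24 - sum(t^3-t)/48 = 1224/24 - 36/48 = 50.25.
        z = (W - E[W]) / sqrt(Var[W]) = (17 - 18) / 7.0887 = -0.1411.
        Two-sided p = 2*Phi(z) = 0.887815.
Step 6: alpha = 0.05. fail to reject H0.

W+ = 17, W- = 19, W = min = 17, p = 0.887815, fail to reject H0.


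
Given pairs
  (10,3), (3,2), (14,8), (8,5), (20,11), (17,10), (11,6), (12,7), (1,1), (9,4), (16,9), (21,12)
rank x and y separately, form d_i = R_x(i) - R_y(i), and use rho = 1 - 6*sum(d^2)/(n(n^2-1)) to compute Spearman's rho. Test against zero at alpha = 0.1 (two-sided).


Step 1: Rank x and y separately (midranks; no ties here).
rank(x): 10->5, 3->2, 14->8, 8->3, 20->11, 17->10, 11->6, 12->7, 1->1, 9->4, 16->9, 21->12
rank(y): 3->3, 2->2, 8->8, 5->5, 11->11, 10->10, 6->6, 7->7, 1->1, 4->4, 9->9, 12->12
Step 2: d_i = R_x(i) - R_y(i); compute d_i^2.
  (5-3)^2=4, (2-2)^2=0, (8-8)^2=0, (3-5)^2=4, (11-11)^2=0, (10-10)^2=0, (6-6)^2=0, (7-7)^2=0, (1-1)^2=0, (4-4)^2=0, (9-9)^2=0, (12-12)^2=0
sum(d^2) = 8.
Step 3: rho = 1 - 6*8 / (12*(12^2 - 1)) = 1 - 48/1716 = 0.972028.
Step 4: Under H0, t = rho * sqrt((n-2)/(1-rho^2)) = 13.0876 ~ t(10).
Step 5: Two-sided p-value from the t-distribution with 10 df = 0.000000.
Step 6: alpha = 0.1. reject H0.

rho = 0.9720, p = 0.000000, reject H0 at alpha = 0.1.


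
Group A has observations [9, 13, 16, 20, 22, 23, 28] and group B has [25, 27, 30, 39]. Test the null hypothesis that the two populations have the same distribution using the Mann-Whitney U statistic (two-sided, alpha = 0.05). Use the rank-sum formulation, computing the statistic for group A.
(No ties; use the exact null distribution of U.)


Step 1: Combine and sort all 11 observations; assign midranks.
sorted (value, group): (9,X), (13,X), (16,X), (20,X), (22,X), (23,X), (25,Y), (27,Y), (28,X), (30,Y), (39,Y)
ranks: 9->1, 13->2, 16->3, 20->4, 22->5, 23->6, 25->7, 27->8, 28->9, 30->10, 39->11
Step 2: Rank sum for X: R1 = 1 + 2 + 3 + 4 + 5 + 6 + 9 = 30.
Step 3: U_X = R1 - n1(n1+1)/2 = 30 - 7*8/2 = 30 - 28 = 2.
       U_Y = n1*n2 - U_X = 28 - 2 = 26.
Step 4: No ties, so the exact null distribution of U (based on enumerating the C(11,7) = 330 equally likely rank assignments) gives the two-sided p-value.
Step 5: p-value = 0.024242; compare to alpha = 0.05. reject H0.

U_X = 2, p = 0.024242, reject H0 at alpha = 0.05.


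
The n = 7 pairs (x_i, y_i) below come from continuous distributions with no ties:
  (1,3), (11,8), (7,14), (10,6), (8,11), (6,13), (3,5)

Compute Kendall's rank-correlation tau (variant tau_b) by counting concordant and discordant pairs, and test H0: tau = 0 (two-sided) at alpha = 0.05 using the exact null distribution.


Step 1: Enumerate the 21 unordered pairs (i,j) with i<j and classify each by sign(x_j-x_i) * sign(y_j-y_i).
  (1,2):dx=+10,dy=+5->C; (1,3):dx=+6,dy=+11->C; (1,4):dx=+9,dy=+3->C; (1,5):dx=+7,dy=+8->C
  (1,6):dx=+5,dy=+10->C; (1,7):dx=+2,dy=+2->C; (2,3):dx=-4,dy=+6->D; (2,4):dx=-1,dy=-2->C
  (2,5):dx=-3,dy=+3->D; (2,6):dx=-5,dy=+5->D; (2,7):dx=-8,dy=-3->C; (3,4):dx=+3,dy=-8->D
  (3,5):dx=+1,dy=-3->D; (3,6):dx=-1,dy=-1->C; (3,7):dx=-4,dy=-9->C; (4,5):dx=-2,dy=+5->D
  (4,6):dx=-4,dy=+7->D; (4,7):dx=-7,dy=-1->C; (5,6):dx=-2,dy=+2->D; (5,7):dx=-5,dy=-6->C
  (6,7):dx=-3,dy=-8->C
Step 2: C = 13, D = 8, total pairs = 21.
Step 3: tau = (C - D)/(n(n-1)/2) = (13 - 8)/21 = 0.238095.
Step 4: Exact two-sided p-value (enumerate n! = 5040 permutations of y under H0): p = 0.561905.
Step 5: alpha = 0.05. fail to reject H0.

tau_b = 0.2381 (C=13, D=8), p = 0.561905, fail to reject H0.


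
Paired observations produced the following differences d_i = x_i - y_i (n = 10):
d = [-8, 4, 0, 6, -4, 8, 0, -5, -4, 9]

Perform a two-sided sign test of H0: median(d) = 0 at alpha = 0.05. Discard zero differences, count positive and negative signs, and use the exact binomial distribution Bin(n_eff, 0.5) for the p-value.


Step 1: Discard zero differences. Original n = 10; n_eff = number of nonzero differences = 8.
Nonzero differences (with sign): -8, +4, +6, -4, +8, -5, -4, +9
Step 2: Count signs: positive = 4, negative = 4.
Step 3: Under H0: P(positive) = 0.5, so the number of positives S ~ Bin(8, 0.5).
Step 4: Two-sided exact p-value = sum of Bin(8,0.5) probabilities at or below the observed probability = 1.000000.
Step 5: alpha = 0.05. fail to reject H0.

n_eff = 8, pos = 4, neg = 4, p = 1.000000, fail to reject H0.


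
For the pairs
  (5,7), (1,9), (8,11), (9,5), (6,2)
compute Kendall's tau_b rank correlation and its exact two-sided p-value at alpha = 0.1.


Step 1: Enumerate the 10 unordered pairs (i,j) with i<j and classify each by sign(x_j-x_i) * sign(y_j-y_i).
  (1,2):dx=-4,dy=+2->D; (1,3):dx=+3,dy=+4->C; (1,4):dx=+4,dy=-2->D; (1,5):dx=+1,dy=-5->D
  (2,3):dx=+7,dy=+2->C; (2,4):dx=+8,dy=-4->D; (2,5):dx=+5,dy=-7->D; (3,4):dx=+1,dy=-6->D
  (3,5):dx=-2,dy=-9->C; (4,5):dx=-3,dy=-3->C
Step 2: C = 4, D = 6, total pairs = 10.
Step 3: tau = (C - D)/(n(n-1)/2) = (4 - 6)/10 = -0.200000.
Step 4: Exact two-sided p-value (enumerate n! = 120 permutations of y under H0): p = 0.816667.
Step 5: alpha = 0.1. fail to reject H0.

tau_b = -0.2000 (C=4, D=6), p = 0.816667, fail to reject H0.


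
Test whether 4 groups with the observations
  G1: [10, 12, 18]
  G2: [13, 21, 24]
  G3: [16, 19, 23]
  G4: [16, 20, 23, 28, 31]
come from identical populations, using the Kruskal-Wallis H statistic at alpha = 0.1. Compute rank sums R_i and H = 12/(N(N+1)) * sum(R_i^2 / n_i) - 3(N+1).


Step 1: Combine all N = 14 observations and assign midranks.
sorted (value, group, rank): (10,G1,1), (12,G1,2), (13,G2,3), (16,G3,4.5), (16,G4,4.5), (18,G1,6), (19,G3,7), (20,G4,8), (21,G2,9), (23,G3,10.5), (23,G4,10.5), (24,G2,12), (28,G4,13), (31,G4,14)
Step 2: Sum ranks within each group.
R_1 = 9 (n_1 = 3)
R_2 = 24 (n_2 = 3)
R_3 = 22 (n_3 = 3)
R_4 = 50 (n_4 = 5)
Step 3: H = 12/(N(N+1)) * sum(R_i^2/n_i) - 3(N+1)
     = 12/(14*15) * (9^2/3 + 24^2/3 + 22^2/3 + 50^2/5) - 3*15
     = 0.057143 * 880.333 - 45
     = 5.304762.
Step 4: Ties present; correction factor C = 1 - 12/(14^3 - 14) = 0.995604. Corrected H = 5.304762 / 0.995604 = 5.328182.
Step 5: Under H0, H ~ chi^2(3); p-value = 0.149284.
Step 6: alpha = 0.1. fail to reject H0.

H = 5.3282, df = 3, p = 0.149284, fail to reject H0.


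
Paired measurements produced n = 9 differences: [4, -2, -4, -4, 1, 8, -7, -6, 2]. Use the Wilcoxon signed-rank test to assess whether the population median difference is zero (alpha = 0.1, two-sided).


Step 1: Drop any zero differences (none here) and take |d_i|.
|d| = [4, 2, 4, 4, 1, 8, 7, 6, 2]
Step 2: Midrank |d_i| (ties get averaged ranks).
ranks: |4|->5, |2|->2.5, |4|->5, |4|->5, |1|->1, |8|->9, |7|->8, |6|->7, |2|->2.5
Step 3: Attach original signs; sum ranks with positive sign and with negative sign.
W+ = 5 + 1 + 9 + 2.5 = 17.5
W- = 2.5 + 5 + 5 + 8 + 7 = 27.5
(Check: W+ + W- = 45 should equal n(n+1)/2 = 45.)
Step 4: Test statistic W = min(W+, W-) = 17.5.
Step 5: Ties in |d|, so use the tie-corrected normal approximation.
        E[W] = n(n+1)/4 = 9*10/4 = 22.5.
        Tie groups: |d|=2 (t=2), |d|=4 (t=3); sum(t^3 - t) = 30.
        Var[W] = n(n+1)(2n+1)/24 - sum(t^3-t)/48 = 1710/24 - 30/48 = 70.625.
        z = (W - E[W]) / sqrt(Var[W]) = (17.5 - 22.5) / 8.4039 = -0.5950.
        Two-sided p = 2*Phi(z) = 0.551867.
Step 6: alpha = 0.1. fail to reject H0.

W+ = 17.5, W- = 27.5, W = min = 17.5, p = 0.551867, fail to reject H0.


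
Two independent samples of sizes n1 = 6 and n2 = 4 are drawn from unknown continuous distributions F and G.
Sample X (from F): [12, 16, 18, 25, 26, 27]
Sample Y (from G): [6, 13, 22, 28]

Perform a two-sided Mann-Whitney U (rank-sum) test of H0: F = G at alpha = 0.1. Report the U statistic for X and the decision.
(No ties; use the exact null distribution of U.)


Step 1: Combine and sort all 10 observations; assign midranks.
sorted (value, group): (6,Y), (12,X), (13,Y), (16,X), (18,X), (22,Y), (25,X), (26,X), (27,X), (28,Y)
ranks: 6->1, 12->2, 13->3, 16->4, 18->5, 22->6, 25->7, 26->8, 27->9, 28->10
Step 2: Rank sum for X: R1 = 2 + 4 + 5 + 7 + 8 + 9 = 35.
Step 3: U_X = R1 - n1(n1+1)/2 = 35 - 6*7/2 = 35 - 21 = 14.
       U_Y = n1*n2 - U_X = 24 - 14 = 10.
Step 4: No ties, so the exact null distribution of U (based on enumerating the C(10,6) = 210 equally likely rank assignments) gives the two-sided p-value.
Step 5: p-value = 0.761905; compare to alpha = 0.1. fail to reject H0.

U_X = 14, p = 0.761905, fail to reject H0 at alpha = 0.1.


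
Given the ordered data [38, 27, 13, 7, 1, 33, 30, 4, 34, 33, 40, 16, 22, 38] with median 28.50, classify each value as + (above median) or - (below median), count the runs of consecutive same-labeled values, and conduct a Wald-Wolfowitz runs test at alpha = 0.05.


Step 1: Compute median = 28.50; label A = above, B = below.
Labels in order: ABBBBAABAAABBA  (n_A = 7, n_B = 7)
Step 2: Count runs R = 7.
Step 3: Under H0 (random ordering), E[R] = 2*n_A*n_B/(n_A+n_B) + 1 = 2*7*7/14 + 1 = 8.0000.
        Var[R] = 2*n_A*n_B*(2*n_A*n_B - n_A - n_B) / ((n_A+n_B)^2 * (n_A+n_B-1)) = 8232/2548 = 3.2308.
        SD[R] = 1.7974.
Step 4: Continuity-corrected z = (R + 0.5 - E[R]) / SD[R] = (7 + 0.5 - 8.0000) / 1.7974 = -0.2782.
Step 5: Two-sided p-value via normal approximation = 2*(1 - Phi(|z|)) = 0.780879.
Step 6: alpha = 0.05. fail to reject H0.

R = 7, z = -0.2782, p = 0.780879, fail to reject H0.


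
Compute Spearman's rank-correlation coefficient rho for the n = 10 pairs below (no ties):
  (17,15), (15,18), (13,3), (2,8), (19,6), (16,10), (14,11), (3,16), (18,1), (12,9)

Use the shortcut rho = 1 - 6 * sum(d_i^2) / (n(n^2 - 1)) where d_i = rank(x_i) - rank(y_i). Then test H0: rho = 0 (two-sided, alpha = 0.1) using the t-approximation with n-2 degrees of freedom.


Step 1: Rank x and y separately (midranks; no ties here).
rank(x): 17->8, 15->6, 13->4, 2->1, 19->10, 16->7, 14->5, 3->2, 18->9, 12->3
rank(y): 15->8, 18->10, 3->2, 8->4, 6->3, 10->6, 11->7, 16->9, 1->1, 9->5
Step 2: d_i = R_x(i) - R_y(i); compute d_i^2.
  (8-8)^2=0, (6-10)^2=16, (4-2)^2=4, (1-4)^2=9, (10-3)^2=49, (7-6)^2=1, (5-7)^2=4, (2-9)^2=49, (9-1)^2=64, (3-5)^2=4
sum(d^2) = 200.
Step 3: rho = 1 - 6*200 / (10*(10^2 - 1)) = 1 - 1200/990 = -0.212121.
Step 4: Under H0, t = rho * sqrt((n-2)/(1-rho^2)) = -0.6139 ~ t(8).
Step 5: Two-sided p-value from the t-distribution with 8 df = 0.556306.
Step 6: alpha = 0.1. fail to reject H0.

rho = -0.2121, p = 0.556306, fail to reject H0 at alpha = 0.1.
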